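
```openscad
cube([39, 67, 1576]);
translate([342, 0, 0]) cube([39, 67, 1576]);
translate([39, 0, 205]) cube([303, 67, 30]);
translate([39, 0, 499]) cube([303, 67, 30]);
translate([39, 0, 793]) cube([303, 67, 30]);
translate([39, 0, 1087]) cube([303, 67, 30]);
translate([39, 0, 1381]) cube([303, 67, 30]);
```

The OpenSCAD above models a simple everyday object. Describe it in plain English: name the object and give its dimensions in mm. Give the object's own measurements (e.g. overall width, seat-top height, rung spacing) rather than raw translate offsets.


A straight ladder. Two 39×67 mm vertical rails, 1576 mm tall, stand 381 mm apart (outside-to-outside) with their front faces coplanar on the −y side. 5 rungs, each 67 mm deep and 30 mm tall, span between the inner faces of the rails, front faces flush with the rails. The lowest rung's underside is at z = 205 mm and rungs are spaced 294 mm apart (underside to underside).


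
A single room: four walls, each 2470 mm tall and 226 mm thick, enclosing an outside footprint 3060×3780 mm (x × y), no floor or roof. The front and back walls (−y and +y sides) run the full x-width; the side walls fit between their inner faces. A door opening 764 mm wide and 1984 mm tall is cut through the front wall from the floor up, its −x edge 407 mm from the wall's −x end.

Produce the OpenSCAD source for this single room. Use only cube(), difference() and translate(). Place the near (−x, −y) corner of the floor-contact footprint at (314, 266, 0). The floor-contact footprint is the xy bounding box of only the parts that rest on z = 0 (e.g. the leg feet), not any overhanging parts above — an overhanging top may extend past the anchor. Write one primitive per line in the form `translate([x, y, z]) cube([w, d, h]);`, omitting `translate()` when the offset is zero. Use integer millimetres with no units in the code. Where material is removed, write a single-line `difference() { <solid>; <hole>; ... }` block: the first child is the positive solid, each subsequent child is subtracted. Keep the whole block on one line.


difference() { translate([314, 266, 0]) cube([3060, 226, 2470]); translate([721, 266, 0]) cube([764, 226, 1984]); }
translate([314, 3820, 0]) cube([3060, 226, 2470]);
translate([314, 492, 0]) cube([226, 3328, 2470]);
translate([3148, 492, 0]) cube([226, 3328, 2470]);


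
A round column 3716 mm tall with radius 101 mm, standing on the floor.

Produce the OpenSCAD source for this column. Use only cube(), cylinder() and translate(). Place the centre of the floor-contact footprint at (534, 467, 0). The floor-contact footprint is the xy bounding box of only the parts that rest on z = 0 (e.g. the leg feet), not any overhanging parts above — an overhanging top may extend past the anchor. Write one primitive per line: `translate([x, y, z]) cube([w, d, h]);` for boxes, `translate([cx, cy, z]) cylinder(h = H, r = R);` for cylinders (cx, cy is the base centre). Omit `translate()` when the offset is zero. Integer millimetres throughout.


translate([534, 467, 0]) cylinder(h = 3716, r = 101);


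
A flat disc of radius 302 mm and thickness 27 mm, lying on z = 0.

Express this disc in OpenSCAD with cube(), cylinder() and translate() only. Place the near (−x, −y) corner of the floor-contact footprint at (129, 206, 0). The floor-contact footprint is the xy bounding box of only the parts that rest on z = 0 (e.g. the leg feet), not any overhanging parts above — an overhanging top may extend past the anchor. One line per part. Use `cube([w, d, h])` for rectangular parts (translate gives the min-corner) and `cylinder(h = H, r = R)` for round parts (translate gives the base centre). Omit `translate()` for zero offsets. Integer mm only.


translate([431, 508, 0]) cylinder(h = 27, r = 302);


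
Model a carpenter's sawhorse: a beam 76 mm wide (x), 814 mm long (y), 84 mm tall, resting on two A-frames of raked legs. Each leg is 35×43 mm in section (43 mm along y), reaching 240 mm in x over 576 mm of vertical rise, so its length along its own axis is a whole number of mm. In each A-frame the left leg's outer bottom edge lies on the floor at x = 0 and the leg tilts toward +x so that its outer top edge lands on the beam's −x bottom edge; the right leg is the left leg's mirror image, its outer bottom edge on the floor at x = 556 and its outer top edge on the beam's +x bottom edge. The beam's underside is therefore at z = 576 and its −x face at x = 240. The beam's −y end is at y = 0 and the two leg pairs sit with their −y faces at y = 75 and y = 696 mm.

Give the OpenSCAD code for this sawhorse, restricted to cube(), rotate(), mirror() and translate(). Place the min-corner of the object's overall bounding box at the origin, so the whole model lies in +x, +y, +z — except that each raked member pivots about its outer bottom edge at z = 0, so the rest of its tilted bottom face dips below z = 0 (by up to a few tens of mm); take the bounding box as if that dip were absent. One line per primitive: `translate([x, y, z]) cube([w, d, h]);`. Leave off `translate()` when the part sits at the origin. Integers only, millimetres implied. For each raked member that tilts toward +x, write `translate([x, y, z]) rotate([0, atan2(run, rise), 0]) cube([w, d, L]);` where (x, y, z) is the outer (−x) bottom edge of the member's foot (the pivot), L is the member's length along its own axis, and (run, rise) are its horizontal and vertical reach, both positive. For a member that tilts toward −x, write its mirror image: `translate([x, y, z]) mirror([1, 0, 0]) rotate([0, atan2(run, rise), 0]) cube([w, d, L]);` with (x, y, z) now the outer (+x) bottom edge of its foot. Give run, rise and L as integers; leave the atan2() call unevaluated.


translate([240, 0, 576]) cube([76, 814, 84]);
translate([0, 75, 0]) rotate([0, atan2(240, 576), 0]) cube([35, 43, 624]);
translate([556, 75, 0]) mirror([1, 0, 0]) rotate([0, atan2(240, 576), 0]) cube([35, 43, 624]);
translate([0, 696, 0]) rotate([0, atan2(240, 576), 0]) cube([35, 43, 624]);
translate([556, 696, 0]) mirror([1, 0, 0]) rotate([0, atan2(240, 576), 0]) cube([35, 43, 624]);


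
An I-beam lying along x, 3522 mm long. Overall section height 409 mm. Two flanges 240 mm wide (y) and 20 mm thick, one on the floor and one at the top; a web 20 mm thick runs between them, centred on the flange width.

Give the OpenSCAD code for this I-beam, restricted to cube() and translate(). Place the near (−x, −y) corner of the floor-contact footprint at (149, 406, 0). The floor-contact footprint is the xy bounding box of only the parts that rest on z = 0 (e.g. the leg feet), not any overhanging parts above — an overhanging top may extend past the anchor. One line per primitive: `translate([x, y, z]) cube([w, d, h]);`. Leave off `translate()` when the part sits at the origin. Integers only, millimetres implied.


translate([149, 406, 0]) cube([3522, 240, 20]);
translate([149, 516, 20]) cube([3522, 20, 369]);
translate([149, 406, 389]) cube([3522, 240, 20]);


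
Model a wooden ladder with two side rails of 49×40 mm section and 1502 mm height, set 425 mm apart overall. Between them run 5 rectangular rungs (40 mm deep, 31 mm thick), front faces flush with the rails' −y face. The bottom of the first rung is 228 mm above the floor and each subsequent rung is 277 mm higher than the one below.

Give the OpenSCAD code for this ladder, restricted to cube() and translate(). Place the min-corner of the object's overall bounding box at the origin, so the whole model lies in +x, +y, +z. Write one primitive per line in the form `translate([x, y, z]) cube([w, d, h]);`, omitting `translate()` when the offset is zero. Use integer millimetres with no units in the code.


// rung span = 425 - 2*49 = 327
// rung[k] z = 228 + k*277
cube([49, 40, 1502]);
translate([376, 0, 0]) cube([49, 40, 1502]);
translate([49, 0, 228]) cube([327, 40, 31]);
translate([49, 0, 505]) cube([327, 40, 31]);
translate([49, 0, 782]) cube([327, 40, 31]);
translate([49, 0, 1059]) cube([327, 40, 31]);
translate([49, 0, 1336]) cube([327, 40, 31]);


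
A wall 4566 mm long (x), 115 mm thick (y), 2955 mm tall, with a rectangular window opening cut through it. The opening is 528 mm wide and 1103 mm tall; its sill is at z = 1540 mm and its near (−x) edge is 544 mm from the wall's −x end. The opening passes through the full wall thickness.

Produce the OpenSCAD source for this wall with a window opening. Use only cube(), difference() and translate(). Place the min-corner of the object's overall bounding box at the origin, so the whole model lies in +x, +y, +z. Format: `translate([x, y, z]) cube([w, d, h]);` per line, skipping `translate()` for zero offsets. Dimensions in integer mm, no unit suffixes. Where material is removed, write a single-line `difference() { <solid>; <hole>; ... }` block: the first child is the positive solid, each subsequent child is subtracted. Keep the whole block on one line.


difference() { cube([4566, 115, 2955]); translate([544, 0, 1540]) cube([528, 115, 1103]); }


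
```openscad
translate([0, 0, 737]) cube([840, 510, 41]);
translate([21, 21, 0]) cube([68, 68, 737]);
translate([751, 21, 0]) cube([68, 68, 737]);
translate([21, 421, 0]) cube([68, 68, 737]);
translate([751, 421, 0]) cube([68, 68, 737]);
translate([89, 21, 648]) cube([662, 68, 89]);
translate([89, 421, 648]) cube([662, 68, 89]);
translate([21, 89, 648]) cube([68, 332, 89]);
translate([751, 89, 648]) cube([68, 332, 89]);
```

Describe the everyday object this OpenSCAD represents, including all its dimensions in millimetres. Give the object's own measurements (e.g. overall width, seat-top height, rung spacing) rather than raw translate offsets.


A rectangular dining table. The top is 840×510×41 mm with its upper surface at z = 778 mm. It stands on four 68×68 mm square legs, each inset 21 mm from the nearest pair of top edges, running from the floor to the underside of the top. Four apron rails, 68 mm thick and 89 mm tall, run between adjacent legs with their top edges flush with the underside of the top and their outer faces flush with the legs' outer faces.


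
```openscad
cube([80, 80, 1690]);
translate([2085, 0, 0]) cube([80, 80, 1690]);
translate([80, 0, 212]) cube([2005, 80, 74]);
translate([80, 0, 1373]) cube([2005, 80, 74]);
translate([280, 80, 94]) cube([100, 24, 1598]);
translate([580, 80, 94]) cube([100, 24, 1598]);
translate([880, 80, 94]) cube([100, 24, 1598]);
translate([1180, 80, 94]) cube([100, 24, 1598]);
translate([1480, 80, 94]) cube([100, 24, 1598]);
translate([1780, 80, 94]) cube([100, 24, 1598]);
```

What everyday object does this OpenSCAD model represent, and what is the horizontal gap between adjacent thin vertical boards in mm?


A fence section. The picket gap is 200 mm.

Two posts, two rails, 6 pickets — a fence section. Span 2005 mm holds 6 pickets of 100 mm with 7 equal gaps: ⌊(2005 − 6·100) / 7⌋ = 200 mm.


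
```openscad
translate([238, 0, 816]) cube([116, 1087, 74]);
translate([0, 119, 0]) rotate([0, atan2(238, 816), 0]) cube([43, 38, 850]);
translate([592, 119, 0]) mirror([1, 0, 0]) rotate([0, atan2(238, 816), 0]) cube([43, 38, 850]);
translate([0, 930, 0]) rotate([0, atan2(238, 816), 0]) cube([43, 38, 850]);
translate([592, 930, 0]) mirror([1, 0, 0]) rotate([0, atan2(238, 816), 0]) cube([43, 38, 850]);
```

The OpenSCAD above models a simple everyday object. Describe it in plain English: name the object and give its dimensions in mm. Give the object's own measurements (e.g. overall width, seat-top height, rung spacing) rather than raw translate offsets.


A sawhorse. A 116×1087×74 mm beam (x, y, z) sits on two A-frame leg pairs. Each pair is two raked legs of 43×38 mm section (38 mm along y) splaying symmetrically in x. Each leg rises 816 mm vertically over 238 mm of horizontal reach and is 850 mm long along its own axis. Every leg's outer bottom edge rests on the floor and its outer top edge meets a bottom edge of the beam — the left legs (tilting toward +x) meet the beam's −x bottom edge, the right legs (their mirror images, tilting toward −x) meet its +x bottom edge — so the leg tops tuck under the beam, the beam's underside is 816 mm above the floor, and the feet are 592 mm apart outside-to-outside with the beam centred between them. The two leg pairs are set in 119 mm from either end of the beam.


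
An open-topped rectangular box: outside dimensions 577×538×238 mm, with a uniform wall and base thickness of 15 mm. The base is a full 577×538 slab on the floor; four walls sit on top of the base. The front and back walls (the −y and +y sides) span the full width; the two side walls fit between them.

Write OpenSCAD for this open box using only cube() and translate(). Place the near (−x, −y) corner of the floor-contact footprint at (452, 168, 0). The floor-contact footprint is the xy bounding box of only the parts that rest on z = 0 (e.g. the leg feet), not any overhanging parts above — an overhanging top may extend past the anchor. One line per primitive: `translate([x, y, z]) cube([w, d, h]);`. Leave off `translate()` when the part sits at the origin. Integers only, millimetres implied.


translate([452, 168, 0]) cube([577, 538, 15]);
translate([452, 168, 15]) cube([577, 15, 223]);
translate([452, 691, 15]) cube([577, 15, 223]);
translate([452, 183, 15]) cube([15, 508, 223]);
translate([1014, 183, 15]) cube([15, 508, 223]);


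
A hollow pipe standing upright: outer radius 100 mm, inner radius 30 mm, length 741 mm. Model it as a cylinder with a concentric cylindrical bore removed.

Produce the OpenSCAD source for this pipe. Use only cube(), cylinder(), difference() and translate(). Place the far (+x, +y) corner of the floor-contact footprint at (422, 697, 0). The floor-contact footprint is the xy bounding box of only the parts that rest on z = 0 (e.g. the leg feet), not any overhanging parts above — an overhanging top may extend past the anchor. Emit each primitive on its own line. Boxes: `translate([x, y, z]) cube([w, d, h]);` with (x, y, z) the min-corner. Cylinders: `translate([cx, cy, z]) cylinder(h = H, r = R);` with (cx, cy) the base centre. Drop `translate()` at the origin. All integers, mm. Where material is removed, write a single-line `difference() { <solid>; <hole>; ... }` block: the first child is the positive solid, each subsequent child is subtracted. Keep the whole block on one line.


difference() { translate([322, 597, 0]) cylinder(h = 741, r = 100); translate([322, 597, 0]) cylinder(h = 741, r = 30); }


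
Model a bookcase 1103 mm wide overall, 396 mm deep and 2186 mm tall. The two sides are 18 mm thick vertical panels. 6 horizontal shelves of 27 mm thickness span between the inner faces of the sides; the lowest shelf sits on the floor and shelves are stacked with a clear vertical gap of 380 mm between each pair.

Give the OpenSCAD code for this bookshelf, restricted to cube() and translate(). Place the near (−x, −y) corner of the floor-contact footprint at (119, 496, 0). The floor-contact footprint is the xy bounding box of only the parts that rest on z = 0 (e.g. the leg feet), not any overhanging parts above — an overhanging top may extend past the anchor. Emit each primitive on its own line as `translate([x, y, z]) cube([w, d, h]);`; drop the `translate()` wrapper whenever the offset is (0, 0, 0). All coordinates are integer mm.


translate([119, 496, 0]) cube([18, 396, 2186]);
translate([1204, 496, 0]) cube([18, 396, 2186]);
translate([137, 496, 0]) cube([1067, 396, 27]);
translate([137, 496, 407]) cube([1067, 396, 27]);
translate([137, 496, 814]) cube([1067, 396, 27]);
translate([137, 496, 1221]) cube([1067, 396, 27]);
translate([137, 496, 1628]) cube([1067, 396, 27]);
translate([137, 496, 2035]) cube([1067, 396, 27]);


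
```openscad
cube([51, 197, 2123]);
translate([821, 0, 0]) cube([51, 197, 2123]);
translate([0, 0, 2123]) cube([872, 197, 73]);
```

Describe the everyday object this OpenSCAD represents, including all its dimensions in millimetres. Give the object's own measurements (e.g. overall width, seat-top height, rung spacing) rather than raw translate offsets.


A door frame. The clear opening is 770 mm wide and 2123 mm high. Two 51 mm wide jambs, 197 mm deep, stand either side of the opening from the floor to the top of the opening. A 73 mm thick head sits across the top of both jambs, spanning the full outside width of the frame.


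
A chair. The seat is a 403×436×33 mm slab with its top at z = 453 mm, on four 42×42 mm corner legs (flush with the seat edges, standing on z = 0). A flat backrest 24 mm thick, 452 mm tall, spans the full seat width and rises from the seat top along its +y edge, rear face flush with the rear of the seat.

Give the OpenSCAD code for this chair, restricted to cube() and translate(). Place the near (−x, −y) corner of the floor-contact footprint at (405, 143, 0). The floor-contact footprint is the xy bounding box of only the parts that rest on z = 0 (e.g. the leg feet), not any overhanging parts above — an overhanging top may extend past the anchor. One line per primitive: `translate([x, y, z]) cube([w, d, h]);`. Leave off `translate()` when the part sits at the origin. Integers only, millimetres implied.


translate([405, 143, 420]) cube([403, 436, 33]);
translate([405, 143, 0]) cube([42, 42, 420]);
translate([766, 143, 0]) cube([42, 42, 420]);
translate([405, 537, 0]) cube([42, 42, 420]);
translate([766, 537, 0]) cube([42, 42, 420]);
translate([405, 555, 453]) cube([403, 24, 452]);


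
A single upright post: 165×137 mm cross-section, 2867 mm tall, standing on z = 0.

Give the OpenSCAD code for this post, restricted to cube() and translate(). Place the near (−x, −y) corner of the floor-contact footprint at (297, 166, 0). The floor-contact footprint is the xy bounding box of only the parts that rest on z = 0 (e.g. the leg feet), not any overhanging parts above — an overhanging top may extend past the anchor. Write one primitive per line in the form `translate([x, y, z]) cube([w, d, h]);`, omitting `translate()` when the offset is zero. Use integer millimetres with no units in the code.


translate([297, 166, 0]) cube([165, 137, 2867]);


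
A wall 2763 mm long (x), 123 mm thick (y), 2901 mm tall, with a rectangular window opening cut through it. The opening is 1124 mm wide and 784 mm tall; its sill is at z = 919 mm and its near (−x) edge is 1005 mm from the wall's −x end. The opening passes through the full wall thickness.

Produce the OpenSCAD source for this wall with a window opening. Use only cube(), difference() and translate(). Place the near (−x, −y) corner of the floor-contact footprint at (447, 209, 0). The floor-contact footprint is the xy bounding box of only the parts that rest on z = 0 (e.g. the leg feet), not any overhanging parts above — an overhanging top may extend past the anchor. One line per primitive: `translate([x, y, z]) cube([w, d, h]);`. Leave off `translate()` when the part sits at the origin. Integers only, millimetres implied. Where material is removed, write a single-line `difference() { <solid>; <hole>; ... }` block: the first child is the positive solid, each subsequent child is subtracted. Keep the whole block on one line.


difference() { translate([447, 209, 0]) cube([2763, 123, 2901]); translate([1452, 209, 919]) cube([1124, 123, 784]); }


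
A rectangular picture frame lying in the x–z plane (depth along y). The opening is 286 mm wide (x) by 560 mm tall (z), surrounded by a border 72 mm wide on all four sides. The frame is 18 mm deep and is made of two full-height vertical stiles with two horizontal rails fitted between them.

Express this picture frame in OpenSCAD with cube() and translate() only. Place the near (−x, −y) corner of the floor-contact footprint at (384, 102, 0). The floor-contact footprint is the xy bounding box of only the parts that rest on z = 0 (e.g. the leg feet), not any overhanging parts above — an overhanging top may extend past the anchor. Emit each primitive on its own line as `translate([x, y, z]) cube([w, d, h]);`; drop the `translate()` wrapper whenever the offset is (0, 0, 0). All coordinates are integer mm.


translate([384, 102, 0]) cube([72, 18, 704]);
translate([742, 102, 0]) cube([72, 18, 704]);
translate([456, 102, 0]) cube([286, 18, 72]);
translate([456, 102, 632]) cube([286, 18, 72]);


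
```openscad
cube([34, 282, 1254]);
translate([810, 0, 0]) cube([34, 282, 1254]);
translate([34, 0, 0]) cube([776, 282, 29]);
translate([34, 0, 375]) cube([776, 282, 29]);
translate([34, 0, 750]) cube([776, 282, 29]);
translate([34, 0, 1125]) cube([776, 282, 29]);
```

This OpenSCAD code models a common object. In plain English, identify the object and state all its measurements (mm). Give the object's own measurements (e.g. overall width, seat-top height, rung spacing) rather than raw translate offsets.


An open bookshelf. Two side panels, each 34 mm thick, 282 mm deep and 1254 mm tall, stand 844 mm apart (outside-to-outside). Between them sit 4 shelves, each 29 mm thick and 282 mm deep, spanning the full gap between the sides. The bottom shelf rests on the floor (its underside at z = 0) and the clear gap between one shelf's top and the next shelf's underside is 346 mm.


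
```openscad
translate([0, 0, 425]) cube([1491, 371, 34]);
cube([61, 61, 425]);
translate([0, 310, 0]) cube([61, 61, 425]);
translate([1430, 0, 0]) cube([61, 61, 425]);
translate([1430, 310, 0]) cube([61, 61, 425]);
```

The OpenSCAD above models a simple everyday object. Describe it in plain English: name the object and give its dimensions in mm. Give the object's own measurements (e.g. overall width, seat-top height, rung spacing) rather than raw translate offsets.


A bench: a 1491×371 mm seat slab, 34 mm thick, top at z = 459 mm, on four 61×61 mm square legs flush with the seat corners and standing on z = 0.


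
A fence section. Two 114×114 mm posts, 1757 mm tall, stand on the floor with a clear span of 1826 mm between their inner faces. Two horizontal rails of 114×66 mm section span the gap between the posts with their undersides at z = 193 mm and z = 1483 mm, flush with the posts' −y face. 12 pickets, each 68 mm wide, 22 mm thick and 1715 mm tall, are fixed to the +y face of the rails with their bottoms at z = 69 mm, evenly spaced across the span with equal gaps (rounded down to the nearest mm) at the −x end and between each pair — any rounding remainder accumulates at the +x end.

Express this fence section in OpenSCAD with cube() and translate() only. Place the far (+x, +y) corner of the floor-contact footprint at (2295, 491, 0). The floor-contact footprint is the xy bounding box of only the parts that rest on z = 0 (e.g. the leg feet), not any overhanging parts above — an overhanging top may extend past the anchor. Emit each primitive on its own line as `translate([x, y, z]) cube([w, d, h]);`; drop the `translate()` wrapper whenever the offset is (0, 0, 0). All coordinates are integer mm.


translate([241, 377, 0]) cube([114, 114, 1757]);
translate([2181, 377, 0]) cube([114, 114, 1757]);
translate([355, 377, 193]) cube([1826, 114, 66]);
translate([355, 377, 1483]) cube([1826, 114, 66]);
translate([432, 491, 69]) cube([68, 22, 1715]);
translate([577, 491, 69]) cube([68, 22, 1715]);
translate([722, 491, 69]) cube([68, 22, 1715]);
translate([867, 491, 69]) cube([68, 22, 1715]);
translate([1012, 491, 69]) cube([68, 22, 1715]);
translate([1157, 491, 69]) cube([68, 22, 1715]);
translate([1302, 491, 69]) cube([68, 22, 1715]);
translate([1447, 491, 69]) cube([68, 22, 1715]);
translate([1592, 491, 69]) cube([68, 22, 1715]);
translate([1737, 491, 69]) cube([68, 22, 1715]);
translate([1882, 491, 69]) cube([68, 22, 1715]);
translate([2027, 491, 69]) cube([68, 22, 1715]);


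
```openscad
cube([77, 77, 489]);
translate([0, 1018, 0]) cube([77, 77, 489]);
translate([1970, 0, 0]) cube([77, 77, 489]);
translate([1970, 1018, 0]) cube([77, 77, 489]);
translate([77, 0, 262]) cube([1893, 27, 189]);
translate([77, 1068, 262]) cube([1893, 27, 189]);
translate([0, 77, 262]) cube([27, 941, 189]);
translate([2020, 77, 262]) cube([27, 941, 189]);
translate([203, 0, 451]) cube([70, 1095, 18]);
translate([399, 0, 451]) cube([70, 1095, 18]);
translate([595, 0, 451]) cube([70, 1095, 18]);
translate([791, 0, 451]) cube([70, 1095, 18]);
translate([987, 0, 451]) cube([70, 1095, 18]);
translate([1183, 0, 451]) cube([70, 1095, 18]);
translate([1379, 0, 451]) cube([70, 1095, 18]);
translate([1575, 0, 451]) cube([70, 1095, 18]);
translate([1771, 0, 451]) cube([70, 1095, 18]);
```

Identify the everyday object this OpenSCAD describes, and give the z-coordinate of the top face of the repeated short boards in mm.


A bed frame. The slat-top height is 469 mm.

Four posts, four rails, and a row of slats — a bed frame. Slats sit on the rails at z = 262 + 189 = 451; with slat thickness 18, the top is 469 mm.


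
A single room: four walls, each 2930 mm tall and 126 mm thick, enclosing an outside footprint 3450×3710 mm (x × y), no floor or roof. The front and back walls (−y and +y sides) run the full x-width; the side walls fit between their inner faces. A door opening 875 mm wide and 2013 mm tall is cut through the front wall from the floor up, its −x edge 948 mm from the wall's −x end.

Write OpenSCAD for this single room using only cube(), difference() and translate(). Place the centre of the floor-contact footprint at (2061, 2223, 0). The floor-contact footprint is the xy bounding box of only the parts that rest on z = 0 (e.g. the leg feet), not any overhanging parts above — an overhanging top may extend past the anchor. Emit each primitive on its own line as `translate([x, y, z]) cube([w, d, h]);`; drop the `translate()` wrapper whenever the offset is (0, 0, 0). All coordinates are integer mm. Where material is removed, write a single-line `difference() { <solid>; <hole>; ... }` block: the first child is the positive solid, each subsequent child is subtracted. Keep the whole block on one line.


difference() { translate([336, 368, 0]) cube([3450, 126, 2930]); translate([1284, 368, 0]) cube([875, 126, 2013]); }
translate([336, 3952, 0]) cube([3450, 126, 2930]);
translate([336, 494, 0]) cube([126, 3458, 2930]);
translate([3660, 494, 0]) cube([126, 3458, 2930]);


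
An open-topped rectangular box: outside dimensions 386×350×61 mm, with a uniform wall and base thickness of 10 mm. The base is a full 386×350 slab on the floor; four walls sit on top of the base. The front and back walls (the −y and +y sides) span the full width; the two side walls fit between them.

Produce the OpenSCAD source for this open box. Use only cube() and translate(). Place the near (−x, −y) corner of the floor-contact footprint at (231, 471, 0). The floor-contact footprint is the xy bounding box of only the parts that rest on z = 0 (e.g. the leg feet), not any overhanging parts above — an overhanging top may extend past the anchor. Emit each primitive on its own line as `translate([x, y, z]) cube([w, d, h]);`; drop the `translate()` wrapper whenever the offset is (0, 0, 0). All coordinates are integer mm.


translate([231, 471, 0]) cube([386, 350, 10]);
translate([231, 471, 10]) cube([386, 10, 51]);
translate([231, 811, 10]) cube([386, 10, 51]);
translate([231, 481, 10]) cube([10, 330, 51]);
translate([607, 481, 10]) cube([10, 330, 51]);


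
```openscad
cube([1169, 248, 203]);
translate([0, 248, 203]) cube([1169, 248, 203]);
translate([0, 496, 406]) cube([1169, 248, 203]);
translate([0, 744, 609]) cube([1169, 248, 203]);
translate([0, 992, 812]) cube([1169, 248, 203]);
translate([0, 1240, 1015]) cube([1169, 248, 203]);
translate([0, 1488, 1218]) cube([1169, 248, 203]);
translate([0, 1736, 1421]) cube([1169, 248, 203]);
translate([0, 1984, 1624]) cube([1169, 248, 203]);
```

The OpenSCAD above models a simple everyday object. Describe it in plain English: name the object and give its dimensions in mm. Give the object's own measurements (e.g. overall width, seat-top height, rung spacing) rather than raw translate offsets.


A straight staircase of 9 solid steps. Each step is 1169 mm wide (x), 248 mm deep (y, the going) and 203 mm tall (the rise). The first step rests on the floor; each subsequent step sits one going further in +y and one rise higher in +z, directly behind and above the previous step with no overlap.


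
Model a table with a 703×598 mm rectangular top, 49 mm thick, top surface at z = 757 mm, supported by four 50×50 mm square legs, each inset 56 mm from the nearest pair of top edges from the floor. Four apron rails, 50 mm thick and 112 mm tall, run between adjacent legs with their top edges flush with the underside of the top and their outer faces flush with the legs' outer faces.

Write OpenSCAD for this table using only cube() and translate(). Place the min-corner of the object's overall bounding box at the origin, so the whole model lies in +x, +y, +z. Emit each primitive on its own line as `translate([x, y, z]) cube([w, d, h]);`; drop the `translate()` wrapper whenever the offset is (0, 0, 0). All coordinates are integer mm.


translate([0, 0, 708]) cube([703, 598, 49]);
translate([56, 56, 0]) cube([50, 50, 708]);
translate([597, 56, 0]) cube([50, 50, 708]);
translate([56, 492, 0]) cube([50, 50, 708]);
translate([597, 492, 0]) cube([50, 50, 708]);
translate([106, 56, 596]) cube([491, 50, 112]);
translate([106, 492, 596]) cube([491, 50, 112]);
translate([56, 106, 596]) cube([50, 386, 112]);
translate([597, 106, 596]) cube([50, 386, 112]);


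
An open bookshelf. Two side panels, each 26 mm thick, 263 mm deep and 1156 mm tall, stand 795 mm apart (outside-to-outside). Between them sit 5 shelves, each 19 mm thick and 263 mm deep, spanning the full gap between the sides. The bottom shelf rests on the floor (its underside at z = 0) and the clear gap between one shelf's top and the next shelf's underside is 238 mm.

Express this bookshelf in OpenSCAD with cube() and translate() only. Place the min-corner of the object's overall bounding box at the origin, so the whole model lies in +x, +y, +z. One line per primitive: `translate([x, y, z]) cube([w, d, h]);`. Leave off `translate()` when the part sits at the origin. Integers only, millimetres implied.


cube([26, 263, 1156]);
translate([769, 0, 0]) cube([26, 263, 1156]);
translate([26, 0, 0]) cube([743, 263, 19]);
translate([26, 0, 257]) cube([743, 263, 19]);
translate([26, 0, 514]) cube([743, 263, 19]);
translate([26, 0, 771]) cube([743, 263, 19]);
translate([26, 0, 1028]) cube([743, 263, 19]);


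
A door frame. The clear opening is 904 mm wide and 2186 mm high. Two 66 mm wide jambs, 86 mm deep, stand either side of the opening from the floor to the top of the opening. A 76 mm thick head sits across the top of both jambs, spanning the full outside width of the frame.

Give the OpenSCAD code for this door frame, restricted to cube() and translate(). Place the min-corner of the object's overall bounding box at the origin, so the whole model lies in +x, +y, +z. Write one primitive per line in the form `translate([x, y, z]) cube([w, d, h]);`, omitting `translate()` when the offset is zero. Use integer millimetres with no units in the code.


cube([66, 86, 2186]);
translate([970, 0, 0]) cube([66, 86, 2186]);
translate([0, 0, 2186]) cube([1036, 86, 76]);


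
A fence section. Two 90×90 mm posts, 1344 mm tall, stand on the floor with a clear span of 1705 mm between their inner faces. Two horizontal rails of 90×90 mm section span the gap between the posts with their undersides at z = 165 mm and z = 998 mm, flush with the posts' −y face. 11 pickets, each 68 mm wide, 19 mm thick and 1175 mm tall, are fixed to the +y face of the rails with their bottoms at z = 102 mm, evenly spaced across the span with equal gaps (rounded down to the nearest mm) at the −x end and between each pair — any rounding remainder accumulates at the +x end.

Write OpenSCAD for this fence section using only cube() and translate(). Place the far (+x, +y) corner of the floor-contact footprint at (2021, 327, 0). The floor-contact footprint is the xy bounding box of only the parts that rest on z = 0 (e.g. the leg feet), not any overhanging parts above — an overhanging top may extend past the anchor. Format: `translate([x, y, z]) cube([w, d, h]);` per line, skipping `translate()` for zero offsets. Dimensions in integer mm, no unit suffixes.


translate([136, 237, 0]) cube([90, 90, 1344]);
translate([1931, 237, 0]) cube([90, 90, 1344]);
translate([226, 237, 165]) cube([1705, 90, 90]);
translate([226, 237, 998]) cube([1705, 90, 90]);
translate([305, 327, 102]) cube([68, 19, 1175]);
translate([452, 327, 102]) cube([68, 19, 1175]);
translate([599, 327, 102]) cube([68, 19, 1175]);
translate([746, 327, 102]) cube([68, 19, 1175]);
translate([893, 327, 102]) cube([68, 19, 1175]);
translate([1040, 327, 102]) cube([68, 19, 1175]);
translate([1187, 327, 102]) cube([68, 19, 1175]);
translate([1334, 327, 102]) cube([68, 19, 1175]);
translate([1481, 327, 102]) cube([68, 19, 1175]);
translate([1628, 327, 102]) cube([68, 19, 1175]);
translate([1775, 327, 102]) cube([68, 19, 1175]);


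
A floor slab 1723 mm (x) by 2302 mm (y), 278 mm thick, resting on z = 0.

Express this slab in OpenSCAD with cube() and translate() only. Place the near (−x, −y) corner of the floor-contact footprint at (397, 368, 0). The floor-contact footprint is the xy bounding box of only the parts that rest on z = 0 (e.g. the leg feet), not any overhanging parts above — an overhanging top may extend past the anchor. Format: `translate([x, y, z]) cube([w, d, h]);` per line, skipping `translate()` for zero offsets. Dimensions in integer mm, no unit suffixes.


translate([397, 368, 0]) cube([1723, 2302, 278]);


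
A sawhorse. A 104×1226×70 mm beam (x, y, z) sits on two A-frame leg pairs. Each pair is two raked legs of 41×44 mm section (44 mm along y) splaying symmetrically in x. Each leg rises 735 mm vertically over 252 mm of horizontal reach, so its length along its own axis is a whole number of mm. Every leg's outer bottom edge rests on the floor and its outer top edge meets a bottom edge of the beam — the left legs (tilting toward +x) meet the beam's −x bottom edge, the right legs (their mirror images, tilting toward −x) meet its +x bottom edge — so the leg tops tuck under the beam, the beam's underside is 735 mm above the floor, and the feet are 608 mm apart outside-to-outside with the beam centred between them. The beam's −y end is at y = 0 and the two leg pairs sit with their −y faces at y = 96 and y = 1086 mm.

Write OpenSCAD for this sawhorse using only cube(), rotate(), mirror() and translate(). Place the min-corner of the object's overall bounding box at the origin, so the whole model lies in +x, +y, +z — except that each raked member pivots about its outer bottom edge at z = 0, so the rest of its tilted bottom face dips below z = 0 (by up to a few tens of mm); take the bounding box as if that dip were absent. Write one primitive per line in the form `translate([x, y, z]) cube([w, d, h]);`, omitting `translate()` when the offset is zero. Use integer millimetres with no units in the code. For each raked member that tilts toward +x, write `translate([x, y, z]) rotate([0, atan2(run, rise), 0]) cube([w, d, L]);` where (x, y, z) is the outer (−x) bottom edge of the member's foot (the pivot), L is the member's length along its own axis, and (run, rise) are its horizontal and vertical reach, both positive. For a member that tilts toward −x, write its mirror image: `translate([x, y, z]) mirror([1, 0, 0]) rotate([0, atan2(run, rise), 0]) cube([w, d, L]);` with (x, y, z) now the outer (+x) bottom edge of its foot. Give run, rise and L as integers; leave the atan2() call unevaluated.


// leg length = √(252² + 735²) = 777
// right-leg outer foot x = 2·252 + 104 = 608
// beam min-corner = (252, 0, 735)
translate([252, 0, 735]) cube([104, 1226, 70]);
translate([0, 96, 0]) rotate([0, atan2(252, 735), 0]) cube([41, 44, 777]);
translate([608, 96, 0]) mirror([1, 0, 0]) rotate([0, atan2(252, 735), 0]) cube([41, 44, 777]);
translate([0, 1086, 0]) rotate([0, atan2(252, 735), 0]) cube([41, 44, 777]);
translate([608, 1086, 0]) mirror([1, 0, 0]) rotate([0, atan2(252, 735), 0]) cube([41, 44, 777]);


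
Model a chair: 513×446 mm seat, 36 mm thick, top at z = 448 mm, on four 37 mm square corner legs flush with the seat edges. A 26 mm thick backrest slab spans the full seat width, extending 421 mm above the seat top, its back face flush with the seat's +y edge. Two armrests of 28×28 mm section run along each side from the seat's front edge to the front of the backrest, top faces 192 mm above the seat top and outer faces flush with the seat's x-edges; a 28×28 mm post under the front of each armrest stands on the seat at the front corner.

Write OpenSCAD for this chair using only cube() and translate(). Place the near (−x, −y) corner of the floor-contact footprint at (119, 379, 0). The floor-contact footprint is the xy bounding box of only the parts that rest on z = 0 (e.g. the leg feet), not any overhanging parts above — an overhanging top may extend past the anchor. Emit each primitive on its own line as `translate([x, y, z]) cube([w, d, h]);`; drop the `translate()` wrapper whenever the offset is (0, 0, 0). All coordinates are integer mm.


// leg_h = 448 - 36 = 412
// arm post h = 192 - 28 = 164
translate([119, 379, 412]) cube([513, 446, 36]);
translate([119, 379, 0]) cube([37, 37, 412]);
translate([595, 379, 0]) cube([37, 37, 412]);
translate([119, 788, 0]) cube([37, 37, 412]);
translate([595, 788, 0]) cube([37, 37, 412]);
translate([119, 799, 448]) cube([513, 26, 421]);
translate([119, 379, 612]) cube([28, 420, 28]);
translate([604, 379, 612]) cube([28, 420, 28]);
translate([119, 379, 448]) cube([28, 28, 164]);
translate([604, 379, 448]) cube([28, 28, 164]);


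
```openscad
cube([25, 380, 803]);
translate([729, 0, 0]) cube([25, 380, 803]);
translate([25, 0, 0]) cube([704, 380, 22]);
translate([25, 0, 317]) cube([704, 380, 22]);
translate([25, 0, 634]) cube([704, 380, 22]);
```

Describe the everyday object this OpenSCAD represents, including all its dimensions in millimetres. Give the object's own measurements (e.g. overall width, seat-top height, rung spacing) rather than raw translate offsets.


An open bookshelf. Two side panels, each 25 mm thick, 380 mm deep and 803 mm tall, stand 754 mm apart (outside-to-outside). Between them sit 3 shelves, each 22 mm thick and 380 mm deep, spanning the full gap between the sides. The bottom shelf rests on the floor (its underside at z = 0) and the clear gap between one shelf's top and the next shelf's underside is 295 mm.


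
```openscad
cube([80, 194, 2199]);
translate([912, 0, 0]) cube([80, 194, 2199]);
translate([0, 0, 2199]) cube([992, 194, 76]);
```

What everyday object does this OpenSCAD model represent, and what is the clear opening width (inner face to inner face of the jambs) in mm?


A door frame. The clear opening width is 832 mm.

Two 2199 mm tall posts with a header on top — a door frame. The left jamb is 80 mm wide at x = 0; the right jamb starts at x = 912. The clear opening is 912 − 80 = 832 mm.


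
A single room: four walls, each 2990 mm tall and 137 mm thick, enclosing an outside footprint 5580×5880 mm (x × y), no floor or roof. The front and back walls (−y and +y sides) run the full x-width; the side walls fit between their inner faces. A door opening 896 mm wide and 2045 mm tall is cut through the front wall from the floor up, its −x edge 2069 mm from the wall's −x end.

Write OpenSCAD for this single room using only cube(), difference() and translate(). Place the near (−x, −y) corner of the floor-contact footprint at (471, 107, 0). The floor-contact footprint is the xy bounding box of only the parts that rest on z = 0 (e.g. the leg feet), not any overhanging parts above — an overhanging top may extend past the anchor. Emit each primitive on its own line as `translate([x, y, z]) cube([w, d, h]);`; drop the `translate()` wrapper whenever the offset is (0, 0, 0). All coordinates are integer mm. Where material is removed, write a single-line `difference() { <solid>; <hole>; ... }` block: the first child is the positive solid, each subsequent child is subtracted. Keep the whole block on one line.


difference() { translate([471, 107, 0]) cube([5580, 137, 2990]); translate([2540, 107, 0]) cube([896, 137, 2045]); }
translate([471, 5850, 0]) cube([5580, 137, 2990]);
translate([471, 244, 0]) cube([137, 5606, 2990]);
translate([5914, 244, 0]) cube([137, 5606, 2990]);
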